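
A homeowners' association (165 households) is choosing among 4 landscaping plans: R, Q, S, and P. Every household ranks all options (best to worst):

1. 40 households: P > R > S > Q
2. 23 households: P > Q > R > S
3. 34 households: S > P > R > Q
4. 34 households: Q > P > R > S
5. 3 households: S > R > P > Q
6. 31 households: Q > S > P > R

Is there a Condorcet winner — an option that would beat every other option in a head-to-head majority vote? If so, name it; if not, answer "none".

P

P vs R: 162–3 for P.
P vs Q: 100–65 for P.
P vs S: 97–68 for P.
P beats every other option head-to-head.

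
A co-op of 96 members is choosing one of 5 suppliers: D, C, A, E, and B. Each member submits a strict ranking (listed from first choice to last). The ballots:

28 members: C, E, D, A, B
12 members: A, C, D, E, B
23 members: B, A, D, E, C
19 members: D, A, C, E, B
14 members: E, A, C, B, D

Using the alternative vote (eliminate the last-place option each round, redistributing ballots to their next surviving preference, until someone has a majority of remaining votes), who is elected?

C

Round 1: D 19, C 28, A 12, E 14, B 23. Eliminate A.
Round 2: D 19, C 40, E 14, B 23. Eliminate E.
Round 3: D 19, C 54, B 23. C has a majority.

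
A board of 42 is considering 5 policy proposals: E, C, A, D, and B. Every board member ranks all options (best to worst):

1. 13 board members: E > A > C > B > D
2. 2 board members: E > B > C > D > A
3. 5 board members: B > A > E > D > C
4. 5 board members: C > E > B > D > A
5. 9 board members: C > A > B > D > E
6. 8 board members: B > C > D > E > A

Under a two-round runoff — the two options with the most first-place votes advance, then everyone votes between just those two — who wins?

Round 1 first-place votes: E 15, C 14, A 0, D 0, B 13.
E and C advance.
Runoff: E is preferred to C by 20 voters; C by 22.
C wins the runoff.

C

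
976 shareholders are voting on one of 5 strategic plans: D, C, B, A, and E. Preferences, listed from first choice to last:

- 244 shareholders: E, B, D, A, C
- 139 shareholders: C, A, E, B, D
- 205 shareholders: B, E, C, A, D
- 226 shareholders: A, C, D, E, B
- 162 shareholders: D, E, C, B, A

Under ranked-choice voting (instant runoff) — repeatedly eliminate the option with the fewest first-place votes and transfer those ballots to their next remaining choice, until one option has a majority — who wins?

E

Round 1: D 162, C 139, B 205, A 226, E 244. Eliminate C.
Round 2: D 162, B 205, A 365, E 244. Eliminate D.
Round 3: B 205, A 365, E 406. Eliminate B.
Round 4: A 365, E 611. E has a majority.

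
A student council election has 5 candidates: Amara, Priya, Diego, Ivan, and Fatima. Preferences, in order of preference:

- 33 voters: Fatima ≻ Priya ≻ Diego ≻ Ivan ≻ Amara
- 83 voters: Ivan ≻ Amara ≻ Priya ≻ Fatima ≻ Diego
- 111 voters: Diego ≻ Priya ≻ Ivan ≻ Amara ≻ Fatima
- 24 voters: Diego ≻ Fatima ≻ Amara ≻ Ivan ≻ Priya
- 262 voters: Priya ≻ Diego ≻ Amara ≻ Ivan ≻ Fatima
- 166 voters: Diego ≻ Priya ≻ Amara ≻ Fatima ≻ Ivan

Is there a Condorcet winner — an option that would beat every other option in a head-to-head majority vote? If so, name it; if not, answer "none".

Priya vs Amara: 572–107 for Priya.
Priya vs Diego: 378–301 for Priya.
Priya vs Ivan: 572–107 for Priya.
Priya vs Fatima: 622–57 for Priya.
Priya beats every other option head-to-head.

Priya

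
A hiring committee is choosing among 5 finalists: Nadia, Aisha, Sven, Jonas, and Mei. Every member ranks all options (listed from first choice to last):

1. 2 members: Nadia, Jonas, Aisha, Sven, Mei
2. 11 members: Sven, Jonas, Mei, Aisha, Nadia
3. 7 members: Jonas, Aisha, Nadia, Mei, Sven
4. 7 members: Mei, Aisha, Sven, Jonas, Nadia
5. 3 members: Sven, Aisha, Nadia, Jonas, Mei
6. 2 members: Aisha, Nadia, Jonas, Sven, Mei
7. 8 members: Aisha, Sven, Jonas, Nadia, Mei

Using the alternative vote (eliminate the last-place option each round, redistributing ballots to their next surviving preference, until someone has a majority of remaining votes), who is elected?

Aisha

Round 1: Nadia 2, Aisha 10, Sven 14, Jonas 7, Mei 7. Eliminate Nadia.
Round 2: Aisha 10, Sven 14, Jonas 9, Mei 7. Eliminate Mei.
Round 3: Aisha 17, Sven 14, Jonas 9. Eliminate Jonas.
Round 4: Aisha 26, Sven 14. Aisha has a majority.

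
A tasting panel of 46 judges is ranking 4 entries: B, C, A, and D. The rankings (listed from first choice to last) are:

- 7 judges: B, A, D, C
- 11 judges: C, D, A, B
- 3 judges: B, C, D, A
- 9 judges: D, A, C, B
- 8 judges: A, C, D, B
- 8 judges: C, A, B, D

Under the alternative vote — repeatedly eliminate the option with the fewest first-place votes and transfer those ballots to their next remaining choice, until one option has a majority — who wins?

Round 1: B 10, C 19, A 8, D 9. Eliminate A.
Round 2: B 10, C 27, D 9. C has a majority.

C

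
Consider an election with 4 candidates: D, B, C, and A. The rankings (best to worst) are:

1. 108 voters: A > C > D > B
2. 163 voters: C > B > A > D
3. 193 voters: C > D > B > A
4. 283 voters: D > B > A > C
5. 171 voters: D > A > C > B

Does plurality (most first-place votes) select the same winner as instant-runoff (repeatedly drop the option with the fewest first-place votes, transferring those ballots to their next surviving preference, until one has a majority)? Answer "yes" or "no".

Plurality — first-place votes: D 454, B 0, C 356, A 108. Winner: D.
Instant-runoff — R1 D 454, B 0, C 356, A 108 (B out); R2 D 454, C 356, A 108 (A out); R3 D 454, C 464 (C winner). Winner: C.
The two methods disagree.

no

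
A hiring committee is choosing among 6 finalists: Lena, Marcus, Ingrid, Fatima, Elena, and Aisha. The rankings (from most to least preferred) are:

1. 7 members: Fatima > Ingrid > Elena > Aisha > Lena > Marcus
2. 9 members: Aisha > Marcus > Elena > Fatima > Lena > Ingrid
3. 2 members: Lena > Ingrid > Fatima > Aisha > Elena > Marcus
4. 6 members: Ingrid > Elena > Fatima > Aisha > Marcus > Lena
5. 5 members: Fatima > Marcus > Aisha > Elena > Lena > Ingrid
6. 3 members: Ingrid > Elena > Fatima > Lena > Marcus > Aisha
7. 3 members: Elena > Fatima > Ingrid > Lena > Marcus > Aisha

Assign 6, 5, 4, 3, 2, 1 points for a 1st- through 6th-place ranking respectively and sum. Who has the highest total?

Fatima

Lena: 7·2 + 9·2 + 2·6 + 6·1 + 5·2 + 3·3 + 3·3 = 78
Marcus: 7·1 + 9·5 + 2·1 + 6·2 + 5·5 + 3·2 + 3·2 = 103
Ingrid: 7·5 + 9·1 + 2·5 + 6·6 + 5·1 + 3·6 + 3·4 = 125
Fatima: 7·6 + 9·3 + 2·4 + 6·4 + 5·6 + 3·4 + 3·5 = 158
Elena: 7·4 + 9·4 + 2·2 + 6·5 + 5·3 + 3·5 + 3·6 = 146
Aisha: 7·3 + 9·6 + 2·3 + 6·3 + 5·4 + 3·1 + 3·1 = 125
Fatima has the highest Borda score (158).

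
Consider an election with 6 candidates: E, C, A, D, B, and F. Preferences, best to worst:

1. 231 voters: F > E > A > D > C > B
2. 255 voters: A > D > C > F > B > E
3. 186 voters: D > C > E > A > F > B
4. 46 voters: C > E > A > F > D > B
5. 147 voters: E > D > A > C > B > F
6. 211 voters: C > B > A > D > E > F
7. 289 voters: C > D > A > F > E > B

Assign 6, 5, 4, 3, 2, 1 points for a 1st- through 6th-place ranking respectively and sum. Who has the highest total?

E: 231·5 + 255·1 + 186·4 + 46·5 + 147·6 + 211·2 + 289·2 = 4266
C: 231·2 + 255·4 + 186·5 + 46·6 + 147·3 + 211·6 + 289·6 = 6129
A: 231·4 + 255·6 + 186·3 + 46·4 + 147·4 + 211·4 + 289·4 = 5784
D: 231·3 + 255·5 + 186·6 + 46·2 + 147·5 + 211·3 + 289·5 = 5989
B: 231·1 + 255·2 + 186·1 + 46·1 + 147·2 + 211·5 + 289·1 = 2611
F: 231·6 + 255·3 + 186·2 + 46·3 + 147·1 + 211·1 + 289·3 = 3886
C has the highest Borda score (6129).

C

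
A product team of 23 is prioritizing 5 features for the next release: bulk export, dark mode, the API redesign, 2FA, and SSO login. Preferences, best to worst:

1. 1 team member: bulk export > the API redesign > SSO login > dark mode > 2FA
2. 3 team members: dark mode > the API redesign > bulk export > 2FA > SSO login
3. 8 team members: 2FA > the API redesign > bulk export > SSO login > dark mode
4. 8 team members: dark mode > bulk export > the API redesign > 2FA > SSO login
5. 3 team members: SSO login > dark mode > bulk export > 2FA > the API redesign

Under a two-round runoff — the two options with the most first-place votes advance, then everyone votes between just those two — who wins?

dark mode

Round 1 first-place votes: bulk export 1, dark mode 11, the API redesign 0, 2FA 8, SSO login 3.
dark mode and 2FA advance.
Runoff: dark mode is preferred to 2FA by 15 voters; 2FA by 8.
dark mode wins the runoff.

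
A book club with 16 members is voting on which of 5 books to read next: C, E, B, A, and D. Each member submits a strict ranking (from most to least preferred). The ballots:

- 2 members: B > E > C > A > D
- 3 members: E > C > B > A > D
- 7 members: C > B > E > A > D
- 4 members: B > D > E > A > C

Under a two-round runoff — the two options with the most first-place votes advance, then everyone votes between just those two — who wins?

Round 1 first-place votes: C 7, E 3, B 6, A 0, D 0.
C and B advance.
Runoff: C is preferred to B by 10 voters; B by 6.
C wins the runoff.

C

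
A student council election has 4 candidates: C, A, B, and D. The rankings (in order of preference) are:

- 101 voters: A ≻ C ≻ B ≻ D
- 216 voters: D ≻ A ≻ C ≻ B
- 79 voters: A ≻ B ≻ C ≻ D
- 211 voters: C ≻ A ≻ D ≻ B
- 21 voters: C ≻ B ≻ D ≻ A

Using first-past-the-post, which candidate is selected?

First-place votes: C 232, A 180, B 0, D 216.
C has the most first-place votes.

C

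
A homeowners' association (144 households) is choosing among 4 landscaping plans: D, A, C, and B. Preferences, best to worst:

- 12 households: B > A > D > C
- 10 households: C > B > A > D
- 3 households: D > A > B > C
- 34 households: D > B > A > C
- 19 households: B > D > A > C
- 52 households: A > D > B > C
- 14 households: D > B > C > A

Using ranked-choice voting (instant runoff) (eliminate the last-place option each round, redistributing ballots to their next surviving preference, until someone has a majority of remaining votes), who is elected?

A

Round 1: D 51, A 52, C 10, B 31. Eliminate C.
Round 2: D 51, A 52, B 41. Eliminate B.
Round 3: D 70, A 74. A has a majority.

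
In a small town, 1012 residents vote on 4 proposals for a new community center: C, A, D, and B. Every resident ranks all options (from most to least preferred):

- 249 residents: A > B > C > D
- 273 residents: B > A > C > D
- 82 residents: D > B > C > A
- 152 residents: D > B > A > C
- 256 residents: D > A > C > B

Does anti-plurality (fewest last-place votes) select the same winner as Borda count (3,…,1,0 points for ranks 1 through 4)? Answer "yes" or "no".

Anti-plurality — last-place votes: C 152, A 82, D 522, B 256. Winner: A.
Borda — scores: C 860, A 1957, D 1470, B 1785. Winner: A.
The two methods agree.

yes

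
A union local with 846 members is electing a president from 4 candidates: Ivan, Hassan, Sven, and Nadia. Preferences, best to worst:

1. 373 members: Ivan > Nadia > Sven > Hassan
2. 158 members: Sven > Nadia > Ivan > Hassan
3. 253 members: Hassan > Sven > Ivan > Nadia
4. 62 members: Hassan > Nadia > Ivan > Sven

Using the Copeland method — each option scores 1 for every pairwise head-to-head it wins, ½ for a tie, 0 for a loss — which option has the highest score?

Ivan

Ivan: beats Hassan, Sven, and Nadia → score 3.
Hassan: loses to Ivan, Sven, and Nadia → score 0.
Sven: beats Hassan; loses to Ivan and Nadia → score 1.
Nadia: beats Hassan and Sven; loses to Ivan → score 2.
Ivan has the best pairwise record.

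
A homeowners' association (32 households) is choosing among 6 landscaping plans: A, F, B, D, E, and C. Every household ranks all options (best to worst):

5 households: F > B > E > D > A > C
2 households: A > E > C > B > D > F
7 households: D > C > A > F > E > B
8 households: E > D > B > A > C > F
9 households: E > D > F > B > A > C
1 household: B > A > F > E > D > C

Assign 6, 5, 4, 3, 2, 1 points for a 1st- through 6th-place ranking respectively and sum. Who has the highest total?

A: 5·2 + 2·6 + 7·4 + 8·3 + 9·2 + 1·5 = 97
F: 5·6 + 2·1 + 7·3 + 8·1 + 9·4 + 1·4 = 101
B: 5·5 + 2·3 + 7·1 + 8·4 + 9·3 + 1·6 = 103
D: 5·3 + 2·2 + 7·6 + 8·5 + 9·5 + 1·2 = 148
E: 5·4 + 2·5 + 7·2 + 8·6 + 9·6 + 1·3 = 149
C: 5·1 + 2·4 + 7·5 + 8·2 + 9·1 + 1·1 = 74
E has the highest Borda score (149).

E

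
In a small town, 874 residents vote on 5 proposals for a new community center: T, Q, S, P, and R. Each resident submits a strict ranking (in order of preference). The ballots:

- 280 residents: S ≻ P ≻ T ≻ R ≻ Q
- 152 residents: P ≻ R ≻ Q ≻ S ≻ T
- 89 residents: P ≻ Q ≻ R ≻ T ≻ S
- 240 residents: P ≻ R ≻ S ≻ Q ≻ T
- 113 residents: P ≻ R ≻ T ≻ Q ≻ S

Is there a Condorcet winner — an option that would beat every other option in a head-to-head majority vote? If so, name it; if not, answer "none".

P

P vs T: 874–0 for P.
P vs Q: 874–0 for P.
P vs S: 594–280 for P.
P vs R: 874–0 for P.
P beats every other option head-to-head.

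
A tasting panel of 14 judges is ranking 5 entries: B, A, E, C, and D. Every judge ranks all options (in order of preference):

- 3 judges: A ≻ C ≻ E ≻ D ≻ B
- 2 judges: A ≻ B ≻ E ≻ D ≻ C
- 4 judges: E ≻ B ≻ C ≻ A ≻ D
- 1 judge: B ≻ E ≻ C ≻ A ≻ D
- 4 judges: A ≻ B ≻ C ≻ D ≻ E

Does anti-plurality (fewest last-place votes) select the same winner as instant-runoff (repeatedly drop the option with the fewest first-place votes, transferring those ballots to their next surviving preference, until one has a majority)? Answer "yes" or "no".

yes

Anti-plurality — last-place votes: B 3, A 0, E 4, C 2, D 5. Winner: A.
Instant-runoff — R1 B 1, A 9, E 4, C 0, D 0 (A winner). Winner: A.
The two methods agree.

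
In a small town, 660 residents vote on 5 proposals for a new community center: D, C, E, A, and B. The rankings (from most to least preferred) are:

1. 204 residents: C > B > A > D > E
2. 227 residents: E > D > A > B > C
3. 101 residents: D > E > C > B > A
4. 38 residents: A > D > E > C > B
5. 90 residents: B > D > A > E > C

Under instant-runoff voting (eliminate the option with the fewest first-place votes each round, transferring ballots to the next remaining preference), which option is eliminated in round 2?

B

Round 1: D 101, C 204, E 227, A 38, B 90. Eliminate A.
Round 2: D 139, C 204, E 227, B 90. Eliminate B.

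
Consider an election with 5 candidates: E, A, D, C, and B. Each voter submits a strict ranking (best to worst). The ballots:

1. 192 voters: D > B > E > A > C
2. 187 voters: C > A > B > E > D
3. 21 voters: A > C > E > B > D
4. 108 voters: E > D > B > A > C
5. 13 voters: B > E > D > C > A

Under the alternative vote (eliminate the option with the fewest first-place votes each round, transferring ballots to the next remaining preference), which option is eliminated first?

Round 1: E 108, A 21, D 192, C 187, B 13. Eliminate B.

B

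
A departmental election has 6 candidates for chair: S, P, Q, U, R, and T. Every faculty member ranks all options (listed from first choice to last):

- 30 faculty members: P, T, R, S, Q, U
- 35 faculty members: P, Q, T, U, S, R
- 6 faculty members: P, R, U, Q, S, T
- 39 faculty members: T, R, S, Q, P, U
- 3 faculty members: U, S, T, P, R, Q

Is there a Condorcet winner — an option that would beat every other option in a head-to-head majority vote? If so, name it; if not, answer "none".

P

P vs S: 71–42 for P.
P vs Q: 74–39 for P.
P vs U: 110–3 for P.
P vs R: 74–39 for P.
P vs T: 71–42 for P.
P beats every other option head-to-head.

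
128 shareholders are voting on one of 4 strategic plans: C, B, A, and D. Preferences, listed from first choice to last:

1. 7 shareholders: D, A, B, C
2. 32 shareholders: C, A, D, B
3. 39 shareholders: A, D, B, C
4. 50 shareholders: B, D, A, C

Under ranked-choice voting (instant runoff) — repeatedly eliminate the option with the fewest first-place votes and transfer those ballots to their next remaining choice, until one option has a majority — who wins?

A

Round 1: C 32, B 50, A 39, D 7. Eliminate D.
Round 2: C 32, B 50, A 46. Eliminate C.
Round 3: B 50, A 78. A has a majority.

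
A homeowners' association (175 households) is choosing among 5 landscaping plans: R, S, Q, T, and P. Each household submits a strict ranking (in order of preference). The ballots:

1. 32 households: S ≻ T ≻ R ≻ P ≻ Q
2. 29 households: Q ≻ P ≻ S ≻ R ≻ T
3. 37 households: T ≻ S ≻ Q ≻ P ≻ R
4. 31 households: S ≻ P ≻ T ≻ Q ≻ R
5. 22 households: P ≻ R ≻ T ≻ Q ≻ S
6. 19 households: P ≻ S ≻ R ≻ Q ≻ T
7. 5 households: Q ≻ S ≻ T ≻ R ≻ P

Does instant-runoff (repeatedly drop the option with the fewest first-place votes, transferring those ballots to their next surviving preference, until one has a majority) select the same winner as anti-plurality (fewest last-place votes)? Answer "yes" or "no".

no

Instant-runoff — R1 R 0, S 63, Q 34, T 37, P 41 (R out); R2 S 63, Q 34, T 37, P 41 (Q out); R3 S 68, T 37, P 70 (T out); R4 S 105, P 70 (S winner). Winner: S.
Anti-plurality — last-place votes: R 68, S 22, Q 32, T 48, P 5. Winner: P.
The two methods disagree.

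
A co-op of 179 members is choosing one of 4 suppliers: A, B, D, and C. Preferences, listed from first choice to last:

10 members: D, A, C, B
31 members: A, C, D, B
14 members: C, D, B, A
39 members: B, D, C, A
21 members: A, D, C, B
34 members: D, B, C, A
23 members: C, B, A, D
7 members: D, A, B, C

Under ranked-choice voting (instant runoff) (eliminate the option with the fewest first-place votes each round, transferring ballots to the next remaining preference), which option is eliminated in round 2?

A

Round 1: A 52, B 39, D 51, C 37. Eliminate C.
Round 2: A 52, B 62, D 65. Eliminate A.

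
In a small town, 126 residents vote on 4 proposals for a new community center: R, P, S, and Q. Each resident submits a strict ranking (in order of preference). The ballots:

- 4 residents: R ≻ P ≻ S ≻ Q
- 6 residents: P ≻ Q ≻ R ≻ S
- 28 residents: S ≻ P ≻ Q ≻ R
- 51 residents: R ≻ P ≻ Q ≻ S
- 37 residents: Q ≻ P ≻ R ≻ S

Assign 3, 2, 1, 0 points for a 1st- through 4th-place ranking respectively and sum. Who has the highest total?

R: 4·3 + 6·1 + 28·0 + 51·3 + 37·1 = 208
P: 4·2 + 6·3 + 28·2 + 51·2 + 37·2 = 258
S: 4·1 + 6·0 + 28·3 + 51·0 + 37·0 = 88
Q: 4·0 + 6·2 + 28·1 + 51·1 + 37·3 = 202
P has the highest Borda score (258).

P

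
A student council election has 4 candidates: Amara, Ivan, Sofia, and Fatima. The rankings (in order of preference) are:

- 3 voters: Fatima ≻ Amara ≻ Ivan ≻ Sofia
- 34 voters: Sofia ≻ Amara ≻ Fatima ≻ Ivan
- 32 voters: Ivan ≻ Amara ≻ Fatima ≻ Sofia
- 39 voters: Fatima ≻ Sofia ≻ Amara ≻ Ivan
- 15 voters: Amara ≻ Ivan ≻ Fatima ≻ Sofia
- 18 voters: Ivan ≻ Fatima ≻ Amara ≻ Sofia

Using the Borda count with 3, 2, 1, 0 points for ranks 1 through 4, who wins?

Amara: 3·2 + 34·2 + 32·2 + 39·1 + 15·3 + 18·1 = 240
Ivan: 3·1 + 34·0 + 32·3 + 39·0 + 15·2 + 18·3 = 183
Sofia: 3·0 + 34·3 + 32·0 + 39·2 + 15·0 + 18·0 = 180
Fatima: 3·3 + 34·1 + 32·1 + 39·3 + 15·1 + 18·2 = 243
Fatima has the highest Borda score (243).

Fatima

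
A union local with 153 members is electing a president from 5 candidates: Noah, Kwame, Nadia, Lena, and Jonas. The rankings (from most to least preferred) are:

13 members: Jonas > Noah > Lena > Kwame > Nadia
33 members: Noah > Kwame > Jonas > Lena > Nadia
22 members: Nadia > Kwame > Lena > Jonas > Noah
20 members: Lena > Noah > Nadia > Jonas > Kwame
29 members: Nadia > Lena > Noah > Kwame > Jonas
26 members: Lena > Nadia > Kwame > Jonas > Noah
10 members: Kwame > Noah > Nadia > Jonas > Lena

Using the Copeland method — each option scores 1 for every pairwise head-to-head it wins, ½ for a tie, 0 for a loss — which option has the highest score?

Lena

Noah: beats Kwame and Jonas; loses to Nadia and Lena → score 2.
Kwame: beats Jonas; loses to Noah, Nadia, and Lena → score 1.
Nadia: beats Noah, Kwame, and Jonas; loses to Lena → score 3.
Lena: beats Noah, Kwame, Nadia, and Jonas → score 4.
Jonas: loses to Noah, Kwame, Nadia, and Lena → score 0.
Lena has the best pairwise record.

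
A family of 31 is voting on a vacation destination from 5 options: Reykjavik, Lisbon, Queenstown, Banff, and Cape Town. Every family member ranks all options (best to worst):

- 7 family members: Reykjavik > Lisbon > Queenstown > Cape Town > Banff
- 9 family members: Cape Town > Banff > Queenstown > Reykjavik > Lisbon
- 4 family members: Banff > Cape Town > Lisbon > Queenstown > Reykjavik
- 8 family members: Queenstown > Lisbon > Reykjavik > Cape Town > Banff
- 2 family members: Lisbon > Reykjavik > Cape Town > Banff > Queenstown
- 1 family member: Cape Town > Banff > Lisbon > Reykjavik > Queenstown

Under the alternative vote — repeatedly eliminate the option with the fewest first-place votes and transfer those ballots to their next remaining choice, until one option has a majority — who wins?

Reykjavik

Round 1: Reykjavik 7, Lisbon 2, Queenstown 8, Banff 4, Cape Town 10. Eliminate Lisbon.
Round 2: Reykjavik 9, Queenstown 8, Banff 4, Cape Town 10. Eliminate Banff.
Round 3: Reykjavik 9, Queenstown 8, Cape Town 14. Eliminate Queenstown.
Round 4: Reykjavik 17, Cape Town 14. Reykjavik has a majority.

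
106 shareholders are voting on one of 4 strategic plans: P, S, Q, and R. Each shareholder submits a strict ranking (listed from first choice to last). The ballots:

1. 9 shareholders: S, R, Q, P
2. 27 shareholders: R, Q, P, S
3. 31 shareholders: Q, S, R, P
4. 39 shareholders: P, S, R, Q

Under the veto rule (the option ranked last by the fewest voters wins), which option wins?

R

Last-place votes: P 40, S 27, Q 39, R 0.
R is ranked last by the fewest voters, so R wins.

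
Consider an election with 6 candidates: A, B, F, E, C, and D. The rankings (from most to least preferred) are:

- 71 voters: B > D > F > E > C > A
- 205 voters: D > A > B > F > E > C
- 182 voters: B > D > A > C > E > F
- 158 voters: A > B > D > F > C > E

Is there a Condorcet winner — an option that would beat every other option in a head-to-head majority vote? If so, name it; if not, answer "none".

Checking pairwise contests:
D beats A 458–158.
A beats B 363–253.
A beats F 545–71.
A beats E 545–71.
A beats C 545–71.
B beats D 411–205.
Every option loses at least one head-to-head, so there is no Condorcet winner.

none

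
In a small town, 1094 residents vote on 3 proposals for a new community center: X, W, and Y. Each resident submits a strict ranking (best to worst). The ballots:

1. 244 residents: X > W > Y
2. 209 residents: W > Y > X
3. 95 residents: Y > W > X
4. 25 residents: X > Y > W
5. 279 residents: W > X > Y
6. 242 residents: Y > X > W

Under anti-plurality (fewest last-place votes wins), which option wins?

W

Last-place votes: X 304, W 267, Y 523.
W is ranked last by the fewest voters, so W wins.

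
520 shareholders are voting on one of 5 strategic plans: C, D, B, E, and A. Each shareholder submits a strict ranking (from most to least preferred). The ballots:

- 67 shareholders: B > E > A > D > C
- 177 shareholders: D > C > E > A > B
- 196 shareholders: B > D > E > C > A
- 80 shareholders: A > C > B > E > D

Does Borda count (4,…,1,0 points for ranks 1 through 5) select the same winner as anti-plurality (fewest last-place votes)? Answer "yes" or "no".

no

Borda — scores: C 967, D 1363, B 1212, E 1027, A 631. Winner: D.
Anti-plurality — last-place votes: C 67, D 80, B 177, E 0, A 196. Winner: E.
The two methods disagree.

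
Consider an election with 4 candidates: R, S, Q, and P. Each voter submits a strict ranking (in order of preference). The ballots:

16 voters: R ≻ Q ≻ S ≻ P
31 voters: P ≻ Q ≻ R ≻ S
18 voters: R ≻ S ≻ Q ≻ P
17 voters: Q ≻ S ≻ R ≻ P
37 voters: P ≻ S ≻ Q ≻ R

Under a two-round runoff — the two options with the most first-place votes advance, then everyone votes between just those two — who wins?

P

Round 1 first-place votes: R 34, S 0, Q 17, P 68.
P and R advance.
Runoff: P is preferred to R by 68 voters; R by 51.
P wins the runoff.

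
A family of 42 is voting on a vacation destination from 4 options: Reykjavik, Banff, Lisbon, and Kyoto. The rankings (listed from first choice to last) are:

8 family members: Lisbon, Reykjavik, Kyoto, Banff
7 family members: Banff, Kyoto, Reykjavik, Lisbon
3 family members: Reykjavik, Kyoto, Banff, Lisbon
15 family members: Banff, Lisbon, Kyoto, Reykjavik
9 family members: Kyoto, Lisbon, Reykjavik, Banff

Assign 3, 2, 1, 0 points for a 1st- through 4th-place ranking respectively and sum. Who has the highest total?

Lisbon

Reykjavik: 8·2 + 7·1 + 3·3 + 15·0 + 9·1 = 41
Banff: 8·0 + 7·3 + 3·1 + 15·3 + 9·0 = 69
Lisbon: 8·3 + 7·0 + 3·0 + 15·2 + 9·2 = 72
Kyoto: 8·1 + 7·2 + 3·2 + 15·1 + 9·3 = 70
Lisbon has the highest Borda score (72).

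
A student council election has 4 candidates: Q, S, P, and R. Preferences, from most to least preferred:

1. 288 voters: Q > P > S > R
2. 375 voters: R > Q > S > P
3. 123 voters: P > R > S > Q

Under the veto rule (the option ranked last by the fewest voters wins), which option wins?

S

Last-place votes: Q 123, S 0, P 375, R 288.
S is ranked last by the fewest voters, so S wins.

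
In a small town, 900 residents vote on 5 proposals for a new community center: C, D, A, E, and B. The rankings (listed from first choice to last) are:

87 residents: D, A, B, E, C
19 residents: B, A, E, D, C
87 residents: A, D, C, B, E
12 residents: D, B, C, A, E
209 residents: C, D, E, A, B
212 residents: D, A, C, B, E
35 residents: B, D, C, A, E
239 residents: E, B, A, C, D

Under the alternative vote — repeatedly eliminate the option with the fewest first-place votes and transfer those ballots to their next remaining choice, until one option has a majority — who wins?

Round 1: C 209, D 311, A 87, E 239, B 54. Eliminate B.
Round 2: C 209, D 346, A 106, E 239. Eliminate A.
Round 3: C 209, D 433, E 258. Eliminate C.
Round 4: D 642, E 258. D has a majority.

D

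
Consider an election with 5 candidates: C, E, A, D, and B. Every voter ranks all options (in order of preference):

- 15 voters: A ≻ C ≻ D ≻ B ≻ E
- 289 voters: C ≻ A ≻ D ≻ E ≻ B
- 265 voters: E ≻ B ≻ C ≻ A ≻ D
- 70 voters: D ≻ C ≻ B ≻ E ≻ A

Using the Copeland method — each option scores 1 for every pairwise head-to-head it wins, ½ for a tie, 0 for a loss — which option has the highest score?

C

C: beats E, A, D, and B → score 4.
E: beats A and B; loses to C and D → score 2.
A: beats D; loses to C, E, and B → score 1.
D: beats E and B; loses to C and A → score 2.
B: beats A; loses to C, E, and D → score 1.
C has the best pairwise record.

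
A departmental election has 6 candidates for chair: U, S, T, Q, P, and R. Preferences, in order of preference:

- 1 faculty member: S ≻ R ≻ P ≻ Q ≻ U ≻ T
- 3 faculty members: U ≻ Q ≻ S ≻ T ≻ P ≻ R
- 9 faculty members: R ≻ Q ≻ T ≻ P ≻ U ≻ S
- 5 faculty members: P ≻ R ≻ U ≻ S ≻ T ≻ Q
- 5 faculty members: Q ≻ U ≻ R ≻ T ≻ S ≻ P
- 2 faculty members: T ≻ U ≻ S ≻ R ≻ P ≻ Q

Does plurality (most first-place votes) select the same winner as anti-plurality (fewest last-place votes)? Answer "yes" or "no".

no

Plurality — first-place votes: U 3, S 1, T 2, Q 5, P 5, R 9. Winner: R.
Anti-plurality — last-place votes: U 0, S 9, T 1, Q 7, P 5, R 3. Winner: U.
The two methods disagree.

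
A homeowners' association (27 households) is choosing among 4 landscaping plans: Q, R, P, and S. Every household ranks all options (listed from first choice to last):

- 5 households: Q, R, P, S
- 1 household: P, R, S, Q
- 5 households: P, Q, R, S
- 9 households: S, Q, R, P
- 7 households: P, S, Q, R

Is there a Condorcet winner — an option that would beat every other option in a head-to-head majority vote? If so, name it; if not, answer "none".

Checking pairwise contests:
S beats Q 17–10.
Q beats R 26–1.
Q beats P 14–13.
P beats S 18–9.
Every option loses at least one head-to-head, so there is no Condorcet winner.

none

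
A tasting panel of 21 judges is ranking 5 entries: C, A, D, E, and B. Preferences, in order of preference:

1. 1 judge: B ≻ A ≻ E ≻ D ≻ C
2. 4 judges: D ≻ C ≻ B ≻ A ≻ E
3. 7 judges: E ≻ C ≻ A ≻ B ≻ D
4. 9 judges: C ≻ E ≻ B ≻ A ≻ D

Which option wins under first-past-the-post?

First-place votes: C 9, A 0, D 4, E 7, B 1.
C has the most first-place votes.

C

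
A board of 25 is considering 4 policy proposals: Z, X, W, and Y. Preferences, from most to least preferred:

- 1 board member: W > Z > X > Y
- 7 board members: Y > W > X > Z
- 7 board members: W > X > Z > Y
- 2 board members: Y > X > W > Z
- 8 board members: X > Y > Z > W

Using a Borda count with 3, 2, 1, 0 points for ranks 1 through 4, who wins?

X

Z: 1·2 + 7·0 + 7·1 + 2·0 + 8·1 = 17
X: 1·1 + 7·1 + 7·2 + 2·2 + 8·3 = 50
W: 1·3 + 7·2 + 7·3 + 2·1 + 8·0 = 40
Y: 1·0 + 7·3 + 7·0 + 2·3 + 8·2 = 43
X has the highest Borda score (50).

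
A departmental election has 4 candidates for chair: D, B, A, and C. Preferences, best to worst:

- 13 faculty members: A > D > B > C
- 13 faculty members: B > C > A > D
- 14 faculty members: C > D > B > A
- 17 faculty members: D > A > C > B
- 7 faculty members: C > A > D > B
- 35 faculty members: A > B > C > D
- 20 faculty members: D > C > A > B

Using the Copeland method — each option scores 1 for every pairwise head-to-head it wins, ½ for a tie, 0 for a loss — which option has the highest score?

A

D: beats B; loses to A and C → score 1.
B: beats C; loses to D and A → score 1.
A: beats D, B, and C → score 3.
C: beats D; loses to B and A → score 1.
A has the best pairwise record.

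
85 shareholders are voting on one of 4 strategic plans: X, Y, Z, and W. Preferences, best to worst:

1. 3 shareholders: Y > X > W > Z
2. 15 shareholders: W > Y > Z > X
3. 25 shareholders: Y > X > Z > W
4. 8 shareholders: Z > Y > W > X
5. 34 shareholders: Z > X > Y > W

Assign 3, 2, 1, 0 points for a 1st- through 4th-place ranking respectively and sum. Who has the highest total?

X: 3·2 + 15·0 + 25·2 + 8·0 + 34·2 = 124
Y: 3·3 + 15·2 + 25·3 + 8·2 + 34·1 = 164
Z: 3·0 + 15·1 + 25·1 + 8·3 + 34·3 = 166
W: 3·1 + 15·3 + 25·0 + 8·1 + 34·0 = 56
Z has the highest Borda score (166).

Z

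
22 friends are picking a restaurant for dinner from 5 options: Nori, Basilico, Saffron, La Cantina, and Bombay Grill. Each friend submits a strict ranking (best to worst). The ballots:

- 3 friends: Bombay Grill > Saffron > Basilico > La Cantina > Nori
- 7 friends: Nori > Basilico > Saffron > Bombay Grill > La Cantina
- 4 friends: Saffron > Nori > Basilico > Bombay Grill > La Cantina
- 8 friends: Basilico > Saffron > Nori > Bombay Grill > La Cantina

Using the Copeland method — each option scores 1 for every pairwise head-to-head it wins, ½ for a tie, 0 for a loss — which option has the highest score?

Nori: beats La Cantina and Bombay Grill; ties Basilico; loses to Saffron → score 2.5.
Basilico: beats Saffron, La Cantina, and Bombay Grill; ties Nori → score 3.5.
Saffron: beats Nori, La Cantina, and Bombay Grill; loses to Basilico → score 3.
La Cantina: loses to Nori, Basilico, Saffron, and Bombay Grill → score 0.
Bombay Grill: beats La Cantina; loses to Nori, Basilico, and Saffron → score 1.
Basilico has the best pairwise record.

Basilico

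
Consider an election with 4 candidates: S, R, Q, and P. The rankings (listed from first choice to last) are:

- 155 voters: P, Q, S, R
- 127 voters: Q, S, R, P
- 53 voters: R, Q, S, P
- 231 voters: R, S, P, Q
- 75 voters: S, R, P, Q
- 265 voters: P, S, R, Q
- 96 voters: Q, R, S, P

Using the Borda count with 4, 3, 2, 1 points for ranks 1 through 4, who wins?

S: 155·2 + 127·3 + 53·2 + 231·3 + 75·4 + 265·3 + 96·2 = 2777
R: 155·1 + 127·2 + 53·4 + 231·4 + 75·3 + 265·2 + 96·3 = 2588
Q: 155·3 + 127·4 + 53·3 + 231·1 + 75·1 + 265·1 + 96·4 = 2087
P: 155·4 + 127·1 + 53·1 + 231·2 + 75·2 + 265·4 + 96·1 = 2568
S has the highest Borda score (2777).

S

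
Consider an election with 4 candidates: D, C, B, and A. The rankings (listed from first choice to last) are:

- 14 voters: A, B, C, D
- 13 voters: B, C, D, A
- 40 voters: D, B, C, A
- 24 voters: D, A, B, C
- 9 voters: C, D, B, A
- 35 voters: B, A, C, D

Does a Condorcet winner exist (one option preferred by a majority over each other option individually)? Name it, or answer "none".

Checking pairwise contests:
C beats D 71–64.
B beats C 126–9.
D beats B 73–62.
D beats A 86–49.
Every option loses at least one head-to-head, so there is no Condorcet winner.

none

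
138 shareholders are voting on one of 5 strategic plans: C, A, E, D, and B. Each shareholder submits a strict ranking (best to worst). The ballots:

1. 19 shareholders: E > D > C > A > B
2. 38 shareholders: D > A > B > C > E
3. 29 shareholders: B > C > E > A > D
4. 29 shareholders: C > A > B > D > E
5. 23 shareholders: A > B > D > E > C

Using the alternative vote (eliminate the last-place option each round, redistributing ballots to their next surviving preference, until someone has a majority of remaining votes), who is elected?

Round 1: C 29, A 23, E 19, D 38, B 29. Eliminate E.
Round 2: C 29, A 23, D 57, B 29. Eliminate A.
Round 3: C 29, D 57, B 52. Eliminate C.
Round 4: D 57, B 81. B has a majority.

B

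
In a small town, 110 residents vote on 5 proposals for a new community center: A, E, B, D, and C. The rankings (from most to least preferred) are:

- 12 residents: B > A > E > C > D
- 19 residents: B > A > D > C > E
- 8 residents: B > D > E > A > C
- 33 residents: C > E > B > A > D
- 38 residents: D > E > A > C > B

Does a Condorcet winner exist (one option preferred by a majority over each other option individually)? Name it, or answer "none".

none

Checking pairwise contests:
E beats A 79–31.
D beats E 65–45.
E beats B 71–39.
A beats D 64–46.
A beats C 77–33.
Every option loses at least one head-to-head, so there is no Condorcet winner.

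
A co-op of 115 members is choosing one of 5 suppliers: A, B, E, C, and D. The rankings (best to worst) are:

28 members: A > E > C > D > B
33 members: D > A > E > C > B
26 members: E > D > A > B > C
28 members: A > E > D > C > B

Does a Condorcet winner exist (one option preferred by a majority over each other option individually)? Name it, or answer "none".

Checking pairwise contests:
D beats A 59–56.
A beats B 115–0.
A beats E 89–26.
A beats C 115–0.
E beats D 82–33.
Every option loses at least one head-to-head, so there is no Condorcet winner.

none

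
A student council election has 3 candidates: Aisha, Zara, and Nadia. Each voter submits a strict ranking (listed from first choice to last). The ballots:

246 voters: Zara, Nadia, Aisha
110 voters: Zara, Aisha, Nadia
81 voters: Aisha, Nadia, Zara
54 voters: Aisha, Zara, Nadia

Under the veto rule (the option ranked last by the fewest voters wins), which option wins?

Zara

Last-place votes: Aisha 246, Zara 81, Nadia 164.
Zara is ranked last by the fewest voters, so Zara wins.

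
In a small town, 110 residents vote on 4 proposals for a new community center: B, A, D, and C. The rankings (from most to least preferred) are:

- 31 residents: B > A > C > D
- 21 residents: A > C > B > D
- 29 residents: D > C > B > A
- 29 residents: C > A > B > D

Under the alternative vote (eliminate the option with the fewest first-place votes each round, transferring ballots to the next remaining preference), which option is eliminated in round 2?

D

Round 1: B 31, A 21, D 29, C 29. Eliminate A.
Round 2: B 31, D 29, C 50. Eliminate D.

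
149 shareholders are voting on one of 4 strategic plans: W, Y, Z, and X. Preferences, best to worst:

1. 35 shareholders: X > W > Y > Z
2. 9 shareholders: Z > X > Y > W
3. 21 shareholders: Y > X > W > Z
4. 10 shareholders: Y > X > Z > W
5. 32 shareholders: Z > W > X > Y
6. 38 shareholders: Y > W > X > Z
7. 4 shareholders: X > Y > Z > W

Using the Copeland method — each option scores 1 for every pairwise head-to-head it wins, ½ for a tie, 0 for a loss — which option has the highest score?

W: beats Z; loses to Y and X → score 1.
Y: beats W and Z; loses to X → score 2.
Z: loses to W, Y, and X → score 0.
X: beats W, Y, and Z → score 3.
X has the best pairwise record.

X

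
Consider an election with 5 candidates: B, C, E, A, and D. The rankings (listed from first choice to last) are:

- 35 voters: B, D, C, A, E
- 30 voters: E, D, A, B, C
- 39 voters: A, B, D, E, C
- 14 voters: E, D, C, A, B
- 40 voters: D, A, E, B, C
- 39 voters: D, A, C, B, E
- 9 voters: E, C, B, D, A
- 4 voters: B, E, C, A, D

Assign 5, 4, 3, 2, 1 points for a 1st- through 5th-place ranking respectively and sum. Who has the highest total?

D

B: 35·5 + 30·2 + 39·4 + 14·1 + 40·2 + 39·2 + 9·3 + 4·5 = 610
C: 35·3 + 30·1 + 39·1 + 14·3 + 40·1 + 39·3 + 9·4 + 4·3 = 421
E: 35·1 + 30·5 + 39·2 + 14·5 + 40·3 + 39·1 + 9·5 + 4·4 = 553
A: 35·2 + 30·3 + 39·5 + 14·2 + 40·4 + 39·4 + 9·1 + 4·2 = 716
D: 35·4 + 30·4 + 39·3 + 14·4 + 40·5 + 39·5 + 9·2 + 4·1 = 850
D has the highest Borda score (850).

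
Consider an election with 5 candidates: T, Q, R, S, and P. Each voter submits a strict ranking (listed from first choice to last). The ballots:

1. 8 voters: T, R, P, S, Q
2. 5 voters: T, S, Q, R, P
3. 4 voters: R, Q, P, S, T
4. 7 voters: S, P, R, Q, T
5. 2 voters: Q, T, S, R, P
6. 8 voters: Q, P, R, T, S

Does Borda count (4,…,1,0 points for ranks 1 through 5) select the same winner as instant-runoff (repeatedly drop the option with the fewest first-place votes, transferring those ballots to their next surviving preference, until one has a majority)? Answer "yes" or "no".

Borda — scores: T 66, Q 69, R 77, S 59, P 69. Winner: R.
Instant-runoff — R1 T 13, Q 10, R 4, S 7, P 0 (P out); R2 T 13, Q 10, R 4, S 7 (R out); R3 T 13, Q 14, S 7 (S out); R4 T 13, Q 21 (Q winner). Winner: Q.
The two methods disagree.

no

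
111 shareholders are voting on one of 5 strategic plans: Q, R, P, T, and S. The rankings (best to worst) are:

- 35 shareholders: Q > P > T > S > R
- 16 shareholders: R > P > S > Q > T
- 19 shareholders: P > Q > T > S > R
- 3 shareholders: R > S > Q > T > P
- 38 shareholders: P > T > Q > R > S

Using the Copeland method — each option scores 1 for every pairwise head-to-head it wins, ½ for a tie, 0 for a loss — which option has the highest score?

Q: beats R, T, and S; loses to P → score 3.
R: beats S; loses to Q, P, and T → score 1.
P: beats Q, R, T, and S → score 4.
T: beats R and S; loses to Q and P → score 2.
S: loses to Q, R, P, and T → score 0.
P has the best pairwise record.

P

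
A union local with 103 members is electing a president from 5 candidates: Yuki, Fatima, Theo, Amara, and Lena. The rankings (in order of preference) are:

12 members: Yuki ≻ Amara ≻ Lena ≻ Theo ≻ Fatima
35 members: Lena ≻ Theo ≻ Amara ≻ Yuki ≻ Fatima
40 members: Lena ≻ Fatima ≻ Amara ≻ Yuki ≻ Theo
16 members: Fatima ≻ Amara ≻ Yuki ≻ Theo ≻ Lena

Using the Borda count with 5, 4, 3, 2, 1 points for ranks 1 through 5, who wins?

Lena

Yuki: 12·5 + 35·2 + 40·2 + 16·3 = 258
Fatima: 12·1 + 35·1 + 40·4 + 16·5 = 287
Theo: 12·2 + 35·4 + 40·1 + 16·2 = 236
Amara: 12·4 + 35·3 + 40·3 + 16·4 = 337
Lena: 12·3 + 35·5 + 40·5 + 16·1 = 427
Lena has the highest Borda score (427).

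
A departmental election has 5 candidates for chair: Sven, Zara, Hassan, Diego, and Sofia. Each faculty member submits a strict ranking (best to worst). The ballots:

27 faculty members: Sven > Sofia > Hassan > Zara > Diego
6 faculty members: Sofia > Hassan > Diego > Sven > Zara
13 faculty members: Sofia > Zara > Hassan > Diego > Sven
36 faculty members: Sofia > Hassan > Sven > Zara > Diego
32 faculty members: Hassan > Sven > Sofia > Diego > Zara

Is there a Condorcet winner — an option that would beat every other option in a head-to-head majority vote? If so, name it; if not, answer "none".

Checking pairwise contests:
Hassan beats Sven 87–27.
Sven beats Zara 101–13.
Sofia beats Hassan 82–32.
Sven beats Diego 95–19.
Sven beats Sofia 59–55.
Every option loses at least one head-to-head, so there is no Condorcet winner.

none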